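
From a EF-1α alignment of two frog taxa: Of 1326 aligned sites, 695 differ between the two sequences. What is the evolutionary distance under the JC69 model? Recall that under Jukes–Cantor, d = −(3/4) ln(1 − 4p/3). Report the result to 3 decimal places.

p = 695/1326 ≈ 0.524133.
d = −(3/4) ln(1 − 4p/3) = −0.75 ln(1 − 0.698844) = −0.75 ln(0.301156)
  = −0.75 × (-1.200127) = 0.900095 substitutions/site.

0.900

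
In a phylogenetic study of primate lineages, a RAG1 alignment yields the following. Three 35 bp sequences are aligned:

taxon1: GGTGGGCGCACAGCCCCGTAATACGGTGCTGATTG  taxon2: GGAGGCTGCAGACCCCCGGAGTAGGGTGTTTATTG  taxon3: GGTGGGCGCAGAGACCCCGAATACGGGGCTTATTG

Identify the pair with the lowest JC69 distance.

taxon1–taxon2: 10/35 differ, p = 0.286, d = 0.360.
taxon1–taxon3: 6/35 differ, p = 0.171, d = 0.195.
taxon2–taxon3: 10/35 differ, p = 0.286, d = 0.360.
The smallest distance is between taxon1 and taxon3.

taxon1 and taxon3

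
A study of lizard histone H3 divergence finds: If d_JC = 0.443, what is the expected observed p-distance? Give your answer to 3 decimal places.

p = (3/4)(1 − e^(−4d/3)) = 0.75 × (1 − e^(-0.590667)) = 0.75 × (1 − 0.553958) = 0.334532.

0.335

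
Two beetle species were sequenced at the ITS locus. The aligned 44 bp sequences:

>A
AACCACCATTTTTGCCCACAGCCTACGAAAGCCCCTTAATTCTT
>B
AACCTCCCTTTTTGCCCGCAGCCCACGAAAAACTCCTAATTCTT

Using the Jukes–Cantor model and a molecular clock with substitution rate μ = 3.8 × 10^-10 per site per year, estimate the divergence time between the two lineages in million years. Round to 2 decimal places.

273.98

The sequences differ at 8 of 44 sites (5, 8, 18, 24, 31, 32, 34, 36), so p = 8/44 ≈ 0.181818.
d = −(3/4) ln(1 − 4p/3) = −0.75 ln(1 − 0.242424) = −0.75 ln(0.757576)
  = −0.75 × (-0.277631) = 0.208223 substitutions/site.
Under a molecular clock d = 2μt, so t = d/(2μ) = 0.208223 / (2 × 3.8 × 10^-10) = 273.98 million years.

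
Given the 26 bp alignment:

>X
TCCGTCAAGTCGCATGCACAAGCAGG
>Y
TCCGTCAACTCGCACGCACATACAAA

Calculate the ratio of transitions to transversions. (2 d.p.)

Transitions are A↔G and C↔T; transversions are all other mismatches.
Transitions: 4. Transversions: 2.
R = 4/2 = 2.00.

2.00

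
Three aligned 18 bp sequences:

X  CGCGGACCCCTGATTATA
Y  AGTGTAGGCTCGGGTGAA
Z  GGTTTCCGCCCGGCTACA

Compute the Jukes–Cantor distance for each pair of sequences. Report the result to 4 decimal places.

X–Y: 11/18 sites differ → p ≈ 0.611111, d = −0.75 ln(1 − 0.814815) = 1.264800 ≈ 1.2648.
X–Z: 10/18 sites differ → p ≈ 0.555556, d = −0.75 ln(1 − 0.740741) = 1.012446 ≈ 1.0124.
Y–Z: 8/18 sites differ → p ≈ 0.444444, d = −0.75 ln(1 − 0.592592) = 0.673455 ≈ 0.6735.

d(X,Y) = 1.2648, d(X,Z) = 1.0124, d(Y,Z) = 0.6735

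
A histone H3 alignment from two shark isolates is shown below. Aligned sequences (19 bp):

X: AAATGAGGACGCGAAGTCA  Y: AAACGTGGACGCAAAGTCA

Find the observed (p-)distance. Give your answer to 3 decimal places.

The sequences differ at 3 of 19 positions (sites 4, 6, 13).
p = 3/19 = 0.157894… ≈ 0.158 (to 3 d.p.).

0.158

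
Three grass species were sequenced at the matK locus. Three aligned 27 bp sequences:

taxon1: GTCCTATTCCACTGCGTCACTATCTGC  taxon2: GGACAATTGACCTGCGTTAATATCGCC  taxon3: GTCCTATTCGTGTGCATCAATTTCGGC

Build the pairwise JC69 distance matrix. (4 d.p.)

taxon1–taxon2: 10/27 sites differ → p ≈ 0.37037, d = −0.75 ln(1 − 0.493827) = 0.510658 ≈ 0.5107.
taxon1–taxon3: 7/27 sites differ → p ≈ 0.259259, d = −0.75 ln(1 − 0.345679) = 0.318118 ≈ 0.3181.
taxon2–taxon3: 11/27 sites differ → p ≈ 0.407407, d = −0.75 ln(1 − 0.543209) = 0.587647 ≈ 0.5876.

d(taxon1,taxon2) = 0.5107, d(taxon1,taxon3) = 0.3181, d(taxon2,taxon3) = 0.5876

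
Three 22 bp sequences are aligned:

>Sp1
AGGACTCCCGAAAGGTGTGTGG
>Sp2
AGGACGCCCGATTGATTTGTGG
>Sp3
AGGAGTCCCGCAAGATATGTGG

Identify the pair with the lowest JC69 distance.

Sp1 and Sp3

Sp1–Sp2: 5/22 differ, p = 0.227, d = 0.271.
Sp1–Sp3: 4/22 differ, p = 0.182, d = 0.208.
Sp2–Sp3: 6/22 differ, p = 0.273, d = 0.339.
The smallest distance is between Sp1 and Sp3.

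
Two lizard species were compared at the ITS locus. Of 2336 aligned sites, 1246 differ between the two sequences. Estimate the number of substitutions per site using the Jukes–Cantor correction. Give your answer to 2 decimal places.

0.93

p = 1246/2336 ≈ 0.53339.
d = −(3/4) ln(1 − 4p/3) = −0.75 ln(1 − 0.711187) = −0.75 ln(0.288813)
  = −0.75 × (-1.241976) = 0.931482 substitutions/site.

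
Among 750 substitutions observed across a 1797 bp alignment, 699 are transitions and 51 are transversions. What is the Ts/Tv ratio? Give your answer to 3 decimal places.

13.706

R = 699/51 = 13.705882… ≈ 13.706 (to 3 d.p.).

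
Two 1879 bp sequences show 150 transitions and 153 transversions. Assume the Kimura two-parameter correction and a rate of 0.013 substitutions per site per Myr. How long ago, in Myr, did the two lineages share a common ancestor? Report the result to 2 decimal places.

7.01

P = 150/1879 ≈ 0.07983 and Q = 153/1879 ≈ 0.081426.
Under the Kimura two-parameter model, d = −½ ln(1 − 2P − Q) − ¼ ln(1 − 2Q).
1 − 2P − Q = 0.758914, giving −½ ln(0.758914) = 0.137933.
1 − 2Q = 0.837148, giving −¼ ln(0.837148) = 0.044439.
d = 0.137933 + 0.044439 = 0.182372.
Under a molecular clock d = 2μt, so t = d/(2μ) = 0.182372 / (2 × 0.013) = 7.01 Myr.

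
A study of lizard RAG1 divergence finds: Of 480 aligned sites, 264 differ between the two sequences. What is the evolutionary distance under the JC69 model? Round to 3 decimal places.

p = 264/480 = 0.55.
d = −(3/4) ln(1 − 4p/3) = −0.75 ln(1 − 0.733333) = −0.75 ln(0.266667)
  = −0.75 × (-1.321755) = 0.991316 substitutions/site.

0.991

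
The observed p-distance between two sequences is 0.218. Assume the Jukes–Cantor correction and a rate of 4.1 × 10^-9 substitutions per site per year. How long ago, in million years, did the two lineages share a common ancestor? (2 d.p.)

31.41

d = −(3/4) ln(1 − 4p/3) = −0.75 ln(1 − 0.290667) = −0.75 ln(0.709333)
  = −0.75 × (-0.343430) = 0.257573 substitutions/site.
Under a molecular clock d = 2μt, so t = d/(2μ) = 0.257573 / (2 × 4.1 × 10^-9) = 31.41 million years.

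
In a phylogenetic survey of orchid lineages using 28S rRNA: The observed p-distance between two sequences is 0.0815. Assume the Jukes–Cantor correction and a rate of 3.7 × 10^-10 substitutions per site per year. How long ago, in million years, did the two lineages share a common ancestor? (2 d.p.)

d = −(3/4) ln(1 − 4p/3) = −0.75 ln(1 − 0.108667) = −0.75 ln(0.891333)
  = −0.75 × (-0.115037) = 0.086278 substitutions/site.
Under a molecular clock d = 2μt, so t = d/(2μ) = 0.086278 / (2 × 3.7 × 10^-10) = 116.59 million years.

116.59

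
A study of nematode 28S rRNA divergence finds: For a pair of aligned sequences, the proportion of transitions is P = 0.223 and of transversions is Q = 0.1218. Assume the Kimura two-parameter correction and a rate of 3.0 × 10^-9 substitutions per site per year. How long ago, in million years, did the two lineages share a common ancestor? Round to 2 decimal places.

Under the Kimura two-parameter model, d = −½ ln(1 − 2P − Q) − ¼ ln(1 − 2Q).
1 − 2P − Q = 0.4322, giving −½ ln(0.4322) = 0.419433.
1 − 2Q = 0.7564, giving −¼ ln(0.7564) = 0.069796.
d = 0.419433 + 0.069796 = 0.489229.
Under a molecular clock d = 2μt, so t = d/(2μ) = 0.489229 / (2 × 3.0 × 10^-9) = 81.54 million years.

81.54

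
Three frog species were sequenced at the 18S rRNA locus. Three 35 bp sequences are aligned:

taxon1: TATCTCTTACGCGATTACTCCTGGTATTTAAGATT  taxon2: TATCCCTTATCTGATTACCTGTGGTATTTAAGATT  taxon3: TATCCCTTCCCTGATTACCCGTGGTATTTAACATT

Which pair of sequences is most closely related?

taxon2 and taxon3

taxon1–taxon2: 7/35 differ, p = 0.200, d = 0.233.
taxon1–taxon3: 7/35 differ, p = 0.200, d = 0.233.
taxon2–taxon3: 4/35 differ, p = 0.114, d = 0.124.
The smallest distance is between taxon2 and taxon3.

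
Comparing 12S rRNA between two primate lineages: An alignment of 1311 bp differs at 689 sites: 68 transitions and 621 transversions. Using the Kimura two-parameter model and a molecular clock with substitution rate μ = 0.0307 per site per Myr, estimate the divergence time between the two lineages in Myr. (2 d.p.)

19.00

P = 68/1311 ≈ 0.051869 and Q = 621/1311 ≈ 0.473684.
Under the Kimura two-parameter model, d = −½ ln(1 − 2P − Q) − ¼ ln(1 − 2Q).
1 − 2P − Q = 0.422578, giving −½ ln(0.422578) = 0.430691.
1 − 2Q = 0.052632, giving −¼ ln(0.052632) = 0.736108.
d = 0.430691 + 0.736108 = 1.166799.
Under a molecular clock d = 2μt, so t = d/(2μ) = 1.166799 / (2 × 0.0307) = 19.00 Myr.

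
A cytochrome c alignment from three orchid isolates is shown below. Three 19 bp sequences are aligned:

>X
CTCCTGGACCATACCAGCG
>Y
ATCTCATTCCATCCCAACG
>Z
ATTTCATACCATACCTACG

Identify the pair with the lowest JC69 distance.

Y and Z

X–Y: 8/19 differ, p = 0.421, d = 0.618.
X–Z: 8/19 differ, p = 0.421, d = 0.618.
Y–Z: 4/19 differ, p = 0.211, d = 0.247.
The smallest distance is between Y and Z.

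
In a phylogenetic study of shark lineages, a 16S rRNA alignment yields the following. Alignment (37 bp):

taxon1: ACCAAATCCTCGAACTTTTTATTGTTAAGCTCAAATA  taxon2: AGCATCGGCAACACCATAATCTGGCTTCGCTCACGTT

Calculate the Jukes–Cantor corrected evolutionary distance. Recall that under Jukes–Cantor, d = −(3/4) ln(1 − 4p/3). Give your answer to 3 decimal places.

The sequences differ at 20 of 37 sites, so p = 20/37 ≈ 0.540541.
d = −(3/4) ln(1 − 4p/3) = −0.75 ln(1 − 0.720721) = −0.75 ln(0.279279)
  = −0.75 × (-1.275544) = 0.956658 substitutions/site.

0.957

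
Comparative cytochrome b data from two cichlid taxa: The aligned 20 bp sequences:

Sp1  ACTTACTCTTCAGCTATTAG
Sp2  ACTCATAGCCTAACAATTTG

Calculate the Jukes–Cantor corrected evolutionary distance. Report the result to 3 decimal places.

0.824

The sequences differ at 10 of 20 sites (4, 6, 7, 8, 9, 10, 11, 13, 15, 19), so p = 10/20 = 0.5.
d = −(3/4) ln(1 − 4p/3) = −0.75 ln(1 − 0.666667) = −0.75 ln(0.333333)
  = −0.75 × (-1.098613) = 0.823960 substitutions/site.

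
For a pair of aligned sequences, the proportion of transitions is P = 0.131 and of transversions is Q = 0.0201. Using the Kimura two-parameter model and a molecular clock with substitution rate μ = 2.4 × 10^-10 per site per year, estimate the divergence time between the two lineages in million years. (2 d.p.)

366.60

Under the Kimura two-parameter model, d = −½ ln(1 − 2P − Q) − ¼ ln(1 − 2Q).
1 − 2P − Q = 0.7179, giving −½ ln(0.7179) = 0.165712.
1 − 2Q = 0.9598, giving −¼ ln(0.9598) = 0.010258.
d = 0.165712 + 0.010258 = 0.175970.
Under a molecular clock d = 2μt, so t = d/(2μ) = 0.175970 / (2 × 2.4 × 10^-10) = 366.60 million years.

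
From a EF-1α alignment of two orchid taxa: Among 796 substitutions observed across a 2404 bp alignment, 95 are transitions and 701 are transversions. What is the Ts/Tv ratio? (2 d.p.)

0.14

R = 95/701 = 0.135520… ≈ 0.14 (to 2 d.p.).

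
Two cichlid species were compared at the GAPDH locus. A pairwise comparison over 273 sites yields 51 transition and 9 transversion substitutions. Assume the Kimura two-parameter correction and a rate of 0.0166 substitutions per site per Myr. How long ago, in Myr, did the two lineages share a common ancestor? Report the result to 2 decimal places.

P = 51/273 ≈ 0.186813 and Q = 9/273 ≈ 0.032967.
Under the Kimura two-parameter model, d = −½ ln(1 − 2P − Q) − ¼ ln(1 − 2Q).
1 − 2P − Q = 0.593407, giving −½ ln(0.593407) = 0.260937.
1 − 2Q = 0.934066, giving −¼ ln(0.934066) = 0.017052.
d = 0.260937 + 0.017052 = 0.277989.
Under a molecular clock d = 2μt, so t = d/(2μ) = 0.277989 / (2 × 0.0166) = 8.37 Myr.

8.37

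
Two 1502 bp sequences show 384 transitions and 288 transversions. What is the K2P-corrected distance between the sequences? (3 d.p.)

P = 384/1502 ≈ 0.255659 and Q = 288/1502 ≈ 0.191744.
Under the Kimura two-parameter model, d = −½ ln(1 − 2P − Q) − ¼ ln(1 − 2Q).
1 − 2P − Q = 0.296938, giving −½ ln(0.296938) = 0.607116.
1 − 2Q = 0.616512, giving −¼ ln(0.616512) = 0.120919.
d = 0.607116 + 0.120919 = 0.728035.

0.728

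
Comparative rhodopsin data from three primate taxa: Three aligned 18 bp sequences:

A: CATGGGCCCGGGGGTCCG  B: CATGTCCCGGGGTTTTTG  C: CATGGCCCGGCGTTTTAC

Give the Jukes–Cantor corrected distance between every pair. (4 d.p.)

d(A,B) = 0.5482, d(A,C) = 0.6735, d(B,C) = 0.2635

A–B: 7/18 sites differ → p ≈ 0.388889, d = −0.75 ln(1 − 0.518519) = 0.548166 ≈ 0.5482.
A–C: 8/18 sites differ → p ≈ 0.444444, d = −0.75 ln(1 − 0.592592) = 0.673455 ≈ 0.6735.
B–C: 4/18 sites differ → p ≈ 0.222222, d = −0.75 ln(1 − 0.296296) = 0.263548 ≈ 0.2635.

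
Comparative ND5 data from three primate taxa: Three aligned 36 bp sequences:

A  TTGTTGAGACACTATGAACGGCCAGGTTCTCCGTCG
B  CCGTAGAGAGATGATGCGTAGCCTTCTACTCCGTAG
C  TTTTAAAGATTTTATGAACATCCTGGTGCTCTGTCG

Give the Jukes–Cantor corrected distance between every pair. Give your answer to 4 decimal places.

A–B: 15/36 sites differ → p ≈ 0.416667, d = −0.75 ln(1 − 0.555556) = 0.608198 ≈ 0.6082.
A–C: 11/36 sites differ → p ≈ 0.305556, d = −0.75 ln(1 − 0.407408) = 0.392437 ≈ 0.3924.
B–C: 16/36 sites differ → p ≈ 0.444444, d = −0.75 ln(1 − 0.592592) = 0.673455 ≈ 0.6735.

d(A,B) = 0.6082, d(A,C) = 0.3924, d(B,C) = 0.6735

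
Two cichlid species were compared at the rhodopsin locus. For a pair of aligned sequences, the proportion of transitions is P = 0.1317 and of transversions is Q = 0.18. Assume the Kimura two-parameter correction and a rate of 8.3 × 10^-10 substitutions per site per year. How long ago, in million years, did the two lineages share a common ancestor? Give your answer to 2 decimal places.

243.69

Under the Kimura two-parameter model, d = −½ ln(1 − 2P − Q) − ¼ ln(1 − 2Q).
1 − 2P − Q = 0.5566, giving −½ ln(0.5566) = 0.292954.
1 − 2Q = 0.64, giving −¼ ln(0.64) = 0.111572.
d = 0.292954 + 0.111572 = 0.404526.
Under a molecular clock d = 2μt, so t = d/(2μ) = 0.404526 / (2 × 8.3 × 10^-10) = 243.69 million years.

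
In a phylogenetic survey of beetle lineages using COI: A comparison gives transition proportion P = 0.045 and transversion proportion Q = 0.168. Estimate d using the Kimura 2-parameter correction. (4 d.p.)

Under the Kimura two-parameter model, d = −½ ln(1 − 2P − Q) − ¼ ln(1 − 2Q).
1 − 2P − Q = 0.742, giving −½ ln(0.742) = 0.149203.
1 − 2Q = 0.664, giving −¼ ln(0.664) = 0.102368.
d = 0.149203 + 0.102368 = 0.251571.

0.2516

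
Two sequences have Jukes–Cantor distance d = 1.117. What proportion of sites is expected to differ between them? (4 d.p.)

0.5809

p = (3/4)(1 − e^(−4d/3)) = 0.75 × (1 − e^(-1.489333)) = 0.75 × (1 − 0.225523) = 0.580858.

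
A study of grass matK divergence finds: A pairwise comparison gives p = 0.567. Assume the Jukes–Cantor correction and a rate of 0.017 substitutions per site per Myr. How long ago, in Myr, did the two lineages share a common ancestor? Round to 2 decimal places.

31.12

d = −(3/4) ln(1 − 4p/3) = −0.75 ln(1 − 0.756) = −0.75 ln(0.244)
  = −0.75 × (-1.410587) = 1.057940 substitutions/site.
Under a molecular clock d = 2μt, so t = d/(2μ) = 1.057940 / (2 × 0.017) = 31.12 Myr.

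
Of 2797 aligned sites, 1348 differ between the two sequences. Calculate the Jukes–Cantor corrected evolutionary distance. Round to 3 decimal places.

0.772

p = 1348/2797 ≈ 0.481945.
d = −(3/4) ln(1 − 4p/3) = −0.75 ln(1 − 0.642593) = −0.75 ln(0.357407)
  = −0.75 × (-1.028880) = 0.771660 substitutions/site.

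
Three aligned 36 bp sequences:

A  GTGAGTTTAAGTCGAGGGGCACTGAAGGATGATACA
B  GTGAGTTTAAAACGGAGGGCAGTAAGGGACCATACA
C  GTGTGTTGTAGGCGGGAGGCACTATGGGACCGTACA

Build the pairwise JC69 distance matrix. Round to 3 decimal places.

d(A,B) = 0.304, d(A,C) = 0.441, d(B,C) = 0.347

A–B: 9/36 sites differ → p = 0.25, d = −0.75 ln(1 − 0.333333) = 0.304098 ≈ 0.304.
A–C: 12/36 sites differ → p ≈ 0.333333, d = −0.75 ln(1 − 0.444444) = 0.440839 ≈ 0.441.
B–C: 10/36 sites differ → p ≈ 0.277778, d = −0.75 ln(1 − 0.370371) = 0.346968 ≈ 0.347.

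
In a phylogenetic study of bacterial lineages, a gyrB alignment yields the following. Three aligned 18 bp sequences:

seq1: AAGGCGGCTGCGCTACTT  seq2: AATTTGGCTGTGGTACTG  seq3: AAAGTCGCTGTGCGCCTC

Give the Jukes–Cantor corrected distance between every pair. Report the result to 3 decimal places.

d(seq1,seq2) = 0.441, d(seq1,seq3) = 0.548, d(seq2,seq3) = 0.548

seq1–seq2: 6/18 sites differ → p ≈ 0.333333, d = −0.75 ln(1 − 0.444444) = 0.440839 ≈ 0.441.
seq1–seq3: 7/18 sites differ → p ≈ 0.388889, d = −0.75 ln(1 − 0.518519) = 0.548166 ≈ 0.548.
seq2–seq3: 7/18 sites differ → p ≈ 0.388889, d = −0.75 ln(1 − 0.518519) = 0.548166 ≈ 0.548.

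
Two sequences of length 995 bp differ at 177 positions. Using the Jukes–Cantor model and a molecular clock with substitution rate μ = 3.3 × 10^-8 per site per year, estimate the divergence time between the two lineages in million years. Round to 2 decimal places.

3.08

p = 177/995 ≈ 0.177889.
d = −(3/4) ln(1 − 4p/3) = −0.75 ln(1 − 0.237185) = −0.75 ln(0.762815)
  = −0.75 × (-0.270740) = 0.203055 substitutions/site.
Under a molecular clock d = 2μt, so t = d/(2μ) = 0.203055 / (2 × 3.3 × 10^-8) = 3.08 million years.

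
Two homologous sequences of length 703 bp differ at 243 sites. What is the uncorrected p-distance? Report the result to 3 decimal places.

p = 243/703 = 0.345661… ≈ 0.346 (to 3 d.p.).

0.346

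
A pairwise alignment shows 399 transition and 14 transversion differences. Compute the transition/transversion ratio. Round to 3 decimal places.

28.500

R = 399/14 = 28.500.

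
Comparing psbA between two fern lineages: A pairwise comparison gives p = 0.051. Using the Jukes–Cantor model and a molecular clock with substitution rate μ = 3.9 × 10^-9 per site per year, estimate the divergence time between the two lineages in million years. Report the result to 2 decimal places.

d = −(3/4) ln(1 − 4p/3) = −0.75 ln(1 − 0.068) = −0.75 ln(0.932)
  = −0.75 × (-0.070422) = 0.052817 substitutions/site.
Under a molecular clock d = 2μt, so t = d/(2μ) = 0.052817 / (2 × 3.9 × 10^-9) = 6.77 million years.

6.77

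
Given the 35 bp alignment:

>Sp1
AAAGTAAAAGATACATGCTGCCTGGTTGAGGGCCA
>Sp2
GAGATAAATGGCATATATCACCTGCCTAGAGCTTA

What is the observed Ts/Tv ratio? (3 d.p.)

5.333

Transitions are A↔G and C↔T; transversions are all other mismatches.
Transitions: 16. Transversions: 3.
R = 16/3 = 5.333333… ≈ 5.333 (to 3 d.p.).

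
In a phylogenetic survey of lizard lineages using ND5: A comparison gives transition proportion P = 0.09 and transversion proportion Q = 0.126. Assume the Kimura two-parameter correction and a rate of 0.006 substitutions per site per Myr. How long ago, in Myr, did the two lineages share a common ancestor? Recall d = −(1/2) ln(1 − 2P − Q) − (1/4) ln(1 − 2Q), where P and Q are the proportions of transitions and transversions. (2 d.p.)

Under the Kimura two-parameter model, d = −½ ln(1 − 2P − Q) − ¼ ln(1 − 2Q).
1 − 2P − Q = 0.694, giving −½ ln(0.694) = 0.182642.
1 − 2Q = 0.748, giving −¼ ln(0.748) = 0.072588.
d = 0.182642 + 0.072588 = 0.255230.
Under a molecular clock d = 2μt, so t = d/(2μ) = 0.255230 / (2 × 0.006) = 21.27 Myr.

21.27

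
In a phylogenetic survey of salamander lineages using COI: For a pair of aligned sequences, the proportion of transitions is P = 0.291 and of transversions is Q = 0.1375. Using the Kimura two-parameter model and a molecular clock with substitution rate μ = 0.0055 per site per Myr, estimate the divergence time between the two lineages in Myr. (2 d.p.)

65.09

Under the Kimura two-parameter model, d = −½ ln(1 − 2P − Q) − ¼ ln(1 − 2Q).
1 − 2P − Q = 0.2805, giving −½ ln(0.2805) = 0.635591.
1 − 2Q = 0.725, giving −¼ ln(0.725) = 0.080396.
d = 0.635591 + 0.080396 = 0.715987.
Under a molecular clock d = 2μt, so t = d/(2μ) = 0.715987 / (2 × 0.0055) = 65.09 Myr.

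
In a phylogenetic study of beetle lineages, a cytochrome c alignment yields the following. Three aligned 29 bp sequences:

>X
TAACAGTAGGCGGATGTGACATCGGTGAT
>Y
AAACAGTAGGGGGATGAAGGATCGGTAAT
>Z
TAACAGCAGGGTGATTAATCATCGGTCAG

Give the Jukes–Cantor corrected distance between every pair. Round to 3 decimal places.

d(X,Y) = 0.291, d(X,Z) = 0.401, d(Y,Z) = 0.344

X–Y: 7/29 sites differ → p ≈ 0.241379, d = −0.75 ln(1 − 0.321839) = 0.291278 ≈ 0.291.
X–Z: 9/29 sites differ → p ≈ 0.310345, d = −0.75 ln(1 − 0.413793) = 0.400562 ≈ 0.401.
Y–Z: 8/29 sites differ → p ≈ 0.275862, d = −0.75 ln(1 − 0.367816) = 0.343931 ≈ 0.344.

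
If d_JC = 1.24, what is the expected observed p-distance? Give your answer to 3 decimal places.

0.606

p = (3/4)(1 − e^(−4d/3)) = 0.75 × (1 − e^(-1.653333)) = 0.75 × (1 − 0.191411) = 0.606442.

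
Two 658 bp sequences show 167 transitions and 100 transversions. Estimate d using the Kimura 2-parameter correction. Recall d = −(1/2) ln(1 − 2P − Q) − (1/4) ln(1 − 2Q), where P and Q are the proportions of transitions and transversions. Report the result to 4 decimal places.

0.6294

P = 167/658 ≈ 0.253799 and Q = 100/658 ≈ 0.151976.
Under the Kimura two-parameter model, d = −½ ln(1 − 2P − Q) − ¼ ln(1 − 2Q).
1 − 2P − Q = 0.340426, giving −½ ln(0.340426) = 0.538779.
1 − 2Q = 0.696048, giving −¼ ln(0.696048) = 0.090584.
d = 0.538779 + 0.090584 = 0.629363.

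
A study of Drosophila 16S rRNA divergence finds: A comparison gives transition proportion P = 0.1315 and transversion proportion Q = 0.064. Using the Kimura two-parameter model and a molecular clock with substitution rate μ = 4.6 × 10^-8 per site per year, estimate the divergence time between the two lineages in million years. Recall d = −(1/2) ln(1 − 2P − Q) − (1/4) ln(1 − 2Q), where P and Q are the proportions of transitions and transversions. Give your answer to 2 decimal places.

2.52

Under the Kimura two-parameter model, d = −½ ln(1 − 2P − Q) − ¼ ln(1 − 2Q).
1 − 2P − Q = 0.673, giving −½ ln(0.673) = 0.198005.
1 − 2Q = 0.872, giving −¼ ln(0.872) = 0.034241.
d = 0.198005 + 0.034241 = 0.232246.
Under a molecular clock d = 2μt, so t = d/(2μ) = 0.232246 / (2 × 4.6 × 10^-8) = 2.52 million years.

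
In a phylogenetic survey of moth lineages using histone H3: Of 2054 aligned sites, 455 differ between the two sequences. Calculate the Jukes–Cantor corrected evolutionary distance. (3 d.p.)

0.263

p = 455/2054 ≈ 0.221519.
d = −(3/4) ln(1 − 4p/3) = −0.75 ln(1 − 0.295359) = −0.75 ln(0.704641)
  = −0.75 × (-0.350067) = 0.262550 substitutions/site.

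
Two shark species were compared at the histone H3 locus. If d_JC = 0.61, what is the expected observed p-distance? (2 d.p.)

0.42

p = (3/4)(1 − e^(−4d/3)) = 0.75 × (1 − e^(-0.813333)) = 0.75 × (1 − 0.443378) = 0.417467.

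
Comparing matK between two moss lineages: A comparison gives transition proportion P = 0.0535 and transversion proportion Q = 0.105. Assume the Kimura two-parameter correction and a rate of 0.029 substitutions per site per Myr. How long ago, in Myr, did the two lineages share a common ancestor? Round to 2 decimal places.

Under the Kimura two-parameter model, d = −½ ln(1 − 2P − Q) − ¼ ln(1 − 2Q).
1 − 2P − Q = 0.788, giving −½ ln(0.788) = 0.119129.
1 − 2Q = 0.79, giving −¼ ln(0.79) = 0.058931.
d = 0.119129 + 0.058931 = 0.178060.
Under a molecular clock d = 2μt, so t = d/(2μ) = 0.178060 / (2 × 0.029) = 3.07 Myr.

3.07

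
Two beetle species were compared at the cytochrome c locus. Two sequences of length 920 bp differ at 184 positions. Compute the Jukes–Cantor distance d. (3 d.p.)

p = 184/920 = 0.2.
d = −(3/4) ln(1 − 4p/3) = −0.75 ln(1 − 0.266667) = −0.75 ln(0.733333)
  = −0.75 × (-0.310155) = 0.232616 substitutions/site.

0.233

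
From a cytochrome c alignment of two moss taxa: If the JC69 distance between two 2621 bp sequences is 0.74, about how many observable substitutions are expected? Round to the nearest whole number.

Invert JC69: p = (3/4)(1 − e^(−4d/3)) = 0.75 × (1 − e^(-0.986667)) = 0.75 × (1 − 0.372817) = 0.470387.
Expected differing sites = pL ≈ 0.470387 × 2621 = 1232.884327 ≈ 1233.

1233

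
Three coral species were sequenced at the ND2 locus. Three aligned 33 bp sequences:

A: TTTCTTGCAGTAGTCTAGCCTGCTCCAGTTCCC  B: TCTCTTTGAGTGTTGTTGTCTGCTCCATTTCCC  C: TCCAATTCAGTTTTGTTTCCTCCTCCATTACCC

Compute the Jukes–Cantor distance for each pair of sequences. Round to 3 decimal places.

d(A,B) = 0.339, d(A,C) = 0.559, d(B,C) = 0.339

A–B: 9/33 sites differ → p ≈ 0.272727, d = −0.75 ln(1 − 0.363636) = 0.338988 ≈ 0.339.
A–C: 13/33 sites differ → p ≈ 0.393939, d = −0.75 ln(1 − 0.525252) = 0.558728 ≈ 0.559.
B–C: 9/33 sites differ → p ≈ 0.272727, d = −0.75 ln(1 − 0.363636) = 0.338988 ≈ 0.339.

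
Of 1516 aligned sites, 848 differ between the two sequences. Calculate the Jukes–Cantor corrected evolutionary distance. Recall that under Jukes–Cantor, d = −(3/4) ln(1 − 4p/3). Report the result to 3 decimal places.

p = 848/1516 ≈ 0.559367.
d = −(3/4) ln(1 − 4p/3) = −0.75 ln(1 − 0.745823) = −0.75 ln(0.254177)
  = −0.75 × (-1.369724) = 1.027293 substitutions/site.

1.027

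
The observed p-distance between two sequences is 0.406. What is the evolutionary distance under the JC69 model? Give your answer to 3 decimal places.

d = −(3/4) ln(1 − 4p/3) = −0.75 ln(1 − 0.541333) = −0.75 ln(0.458667)
  = −0.75 × (-0.779431) = 0.584573 substitutions/site.

0.585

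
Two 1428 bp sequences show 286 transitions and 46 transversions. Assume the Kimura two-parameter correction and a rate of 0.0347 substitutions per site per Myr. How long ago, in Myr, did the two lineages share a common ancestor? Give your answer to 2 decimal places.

4.32

P = 286/1428 ≈ 0.20028 and Q = 46/1428 ≈ 0.032213.
Under the Kimura two-parameter model, d = −½ ln(1 − 2P − Q) − ¼ ln(1 − 2Q).
1 − 2P − Q = 0.567227, giving −½ ln(0.567227) = 0.283498.
1 − 2Q = 0.935574, giving −¼ ln(0.935574) = 0.016649.
d = 0.283498 + 0.016649 = 0.300147.
Under a molecular clock d = 2μt, so t = d/(2μ) = 0.300147 / (2 × 0.0347) = 4.32 Myr.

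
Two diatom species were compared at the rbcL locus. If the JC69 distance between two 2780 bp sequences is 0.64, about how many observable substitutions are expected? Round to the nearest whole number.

Invert JC69: p = (3/4)(1 − e^(−4d/3)) = 0.75 × (1 − e^(-0.853333)) = 0.75 × (1 − 0.425993) = 0.430505.
Expected differing sites = pL ≈ 0.430505 × 2780 = 1196.8039 ≈ 1197.

1197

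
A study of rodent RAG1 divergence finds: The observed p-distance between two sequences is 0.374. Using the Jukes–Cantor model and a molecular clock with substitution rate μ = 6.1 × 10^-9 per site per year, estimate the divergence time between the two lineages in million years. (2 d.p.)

d = −(3/4) ln(1 − 4p/3) = −0.75 ln(1 − 0.498667) = −0.75 ln(0.501333)
  = −0.75 × (-0.690485) = 0.517864 substitutions/site.
Under a molecular clock d = 2μt, so t = d/(2μ) = 0.517864 / (2 × 6.1 × 10^-9) = 42.45 million years.

42.45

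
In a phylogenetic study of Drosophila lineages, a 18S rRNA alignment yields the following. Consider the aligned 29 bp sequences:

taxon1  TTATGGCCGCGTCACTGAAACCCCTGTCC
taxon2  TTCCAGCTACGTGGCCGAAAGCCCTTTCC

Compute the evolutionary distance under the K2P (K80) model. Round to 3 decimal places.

Of 29 sites, 6 differences are transitions and 4 are transversions, so P = 6/29 ≈ 0.206897 and Q = 4/29 ≈ 0.137931.
Under the Kimura two-parameter model, d = −½ ln(1 − 2P − Q) − ¼ ln(1 − 2Q).
1 − 2P − Q = 0.448275, giving −½ ln(0.448275) = 0.401174.
1 − 2Q = 0.724138, giving −¼ ln(0.724138) = 0.080693.
d = 0.401174 + 0.080693 = 0.481867.

0.482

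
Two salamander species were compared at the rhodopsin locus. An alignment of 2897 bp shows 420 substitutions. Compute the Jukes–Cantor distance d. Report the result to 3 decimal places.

p = 420/2897 ≈ 0.144978.
d = −(3/4) ln(1 − 4p/3) = −0.75 ln(1 − 0.193304) = −0.75 ln(0.806696)
  = −0.75 × (-0.214808) = 0.161106 substitutions/site.

0.161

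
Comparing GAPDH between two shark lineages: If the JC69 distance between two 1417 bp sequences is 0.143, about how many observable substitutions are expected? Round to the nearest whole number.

Invert JC69: p = (3/4)(1 − e^(−4d/3)) = 0.75 × (1 − e^(-0.190667)) = 0.75 × (1 − 0.826408) = 0.130194.
Expected differing sites = pL ≈ 0.130194 × 1417 = 184.484898 ≈ 184.

184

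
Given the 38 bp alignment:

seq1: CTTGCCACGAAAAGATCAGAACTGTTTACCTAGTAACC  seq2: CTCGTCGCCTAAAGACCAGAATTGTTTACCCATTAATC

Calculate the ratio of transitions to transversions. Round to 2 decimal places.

2.33

Transitions are A↔G and C↔T; transversions are all other mismatches.
Transitions: 7. Transversions: 3.
R = 7/3 = 2.333333… ≈ 2.33 (to 2 d.p.).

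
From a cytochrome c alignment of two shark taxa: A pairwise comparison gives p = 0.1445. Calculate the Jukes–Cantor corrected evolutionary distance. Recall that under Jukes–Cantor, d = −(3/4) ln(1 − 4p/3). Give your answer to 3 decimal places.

d = −(3/4) ln(1 − 4p/3) = −0.75 ln(1 − 0.192667) = −0.75 ln(0.807333)
  = −0.75 × (-0.214019) = 0.160514 substitutions/site.

0.161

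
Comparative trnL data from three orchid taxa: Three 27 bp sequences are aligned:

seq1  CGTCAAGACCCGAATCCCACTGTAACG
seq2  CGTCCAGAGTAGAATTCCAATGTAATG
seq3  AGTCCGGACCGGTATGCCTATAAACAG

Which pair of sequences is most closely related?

seq1 and seq2

seq1–seq2: 7/27 differ, p = 0.259, d = 0.318.
seq1–seq3: 12/27 differ, p = 0.444, d = 0.673.
seq2–seq3: 12/27 differ, p = 0.444, d = 0.673.
The smallest distance is between seq1 and seq2.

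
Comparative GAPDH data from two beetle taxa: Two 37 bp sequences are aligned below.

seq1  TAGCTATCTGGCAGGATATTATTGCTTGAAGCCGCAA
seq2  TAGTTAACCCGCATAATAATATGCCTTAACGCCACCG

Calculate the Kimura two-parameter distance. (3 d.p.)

Of 37 sites, 6 differences are transitions and 8 are transversions, so P = 6/37 ≈ 0.162162 and Q = 8/37 ≈ 0.216216.
Under the Kimura two-parameter model, d = −½ ln(1 − 2P − Q) − ¼ ln(1 − 2Q).
1 − 2P − Q = 0.45946, giving −½ ln(0.45946) = 0.388852.
1 − 2Q = 0.567568, giving −¼ ln(0.567568) = 0.141599.
d = 0.388852 + 0.141599 = 0.530451.

0.530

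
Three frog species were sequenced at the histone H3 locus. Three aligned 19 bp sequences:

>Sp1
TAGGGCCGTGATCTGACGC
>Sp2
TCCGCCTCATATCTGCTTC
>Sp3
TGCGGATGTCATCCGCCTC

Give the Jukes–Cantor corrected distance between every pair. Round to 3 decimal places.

Sp1–Sp2: 10/19 sites differ → p ≈ 0.526316, d = −0.75 ln(1 − 0.701755) = 0.907380 ≈ 0.907.
Sp1–Sp3: 8/19 sites differ → p ≈ 0.421053, d = −0.75 ln(1 − 0.561404) = 0.618132 ≈ 0.618.
Sp2–Sp3: 8/19 sites differ → p ≈ 0.421053, d = −0.75 ln(1 − 0.561404) = 0.618132 ≈ 0.618.

d(Sp1,Sp2) = 0.907, d(Sp1,Sp3) = 0.618, d(Sp2,Sp3) = 0.618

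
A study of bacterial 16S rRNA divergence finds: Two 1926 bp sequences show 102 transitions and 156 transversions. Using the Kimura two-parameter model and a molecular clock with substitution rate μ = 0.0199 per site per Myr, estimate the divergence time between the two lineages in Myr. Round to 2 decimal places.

3.71

P = 102/1926 ≈ 0.05296 and Q = 156/1926 ≈ 0.080997.
Under the Kimura two-parameter model, d = −½ ln(1 − 2P − Q) − ¼ ln(1 − 2Q).
1 − 2P − Q = 0.813083, giving −½ ln(0.813083) = 0.103461.
1 − 2Q = 0.838006, giving −¼ ln(0.838006) = 0.044183.
d = 0.103461 + 0.044183 = 0.147644.
Under a molecular clock d = 2μt, so t = d/(2μ) = 0.147644 / (2 × 0.0199) = 3.71 Myr.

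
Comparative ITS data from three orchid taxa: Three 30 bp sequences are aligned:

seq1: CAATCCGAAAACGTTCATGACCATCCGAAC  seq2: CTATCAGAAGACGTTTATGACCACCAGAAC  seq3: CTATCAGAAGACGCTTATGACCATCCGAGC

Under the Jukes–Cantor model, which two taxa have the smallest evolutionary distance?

seq1–seq2: 6/30 differ, p = 0.200, d = 0.233.
seq1–seq3: 6/30 differ, p = 0.200, d = 0.233.
seq2–seq3: 4/30 differ, p = 0.133, d = 0.147.
The smallest distance is between seq2 and seq3.

seq2 and seq3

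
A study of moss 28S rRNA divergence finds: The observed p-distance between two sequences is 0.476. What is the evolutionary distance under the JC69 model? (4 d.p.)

d = −(3/4) ln(1 − 4p/3) = −0.75 ln(1 − 0.634667) = −0.75 ln(0.365333)
  = −0.75 × (-1.006946) = 0.755210 substitutions/site.

0.7552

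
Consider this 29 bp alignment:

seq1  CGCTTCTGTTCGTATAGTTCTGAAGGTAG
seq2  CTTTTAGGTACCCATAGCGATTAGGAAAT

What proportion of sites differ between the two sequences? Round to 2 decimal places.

The sequences differ at 15 of 29 positions.
p = 15/29 = 0.517241… ≈ 0.52 (to 2 d.p.).

0.52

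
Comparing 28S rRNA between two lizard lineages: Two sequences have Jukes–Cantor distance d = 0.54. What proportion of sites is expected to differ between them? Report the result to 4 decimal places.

p = (3/4)(1 − e^(−4d/3)) = 0.75 × (1 − e^(-0.72)) = 0.75 × (1 − 0.486752) = 0.384936.

0.3849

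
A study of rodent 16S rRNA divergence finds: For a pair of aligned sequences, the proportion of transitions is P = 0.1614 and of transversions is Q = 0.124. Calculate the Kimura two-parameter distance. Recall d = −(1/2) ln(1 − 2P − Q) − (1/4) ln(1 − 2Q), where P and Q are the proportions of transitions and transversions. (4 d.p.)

0.3673

Under the Kimura two-parameter model, d = −½ ln(1 − 2P − Q) − ¼ ln(1 − 2Q).
1 − 2P − Q = 0.5532, giving −½ ln(0.5532) = 0.296018.
1 − 2Q = 0.752, giving −¼ ln(0.752) = 0.071255.
d = 0.296018 + 0.071255 = 0.367273.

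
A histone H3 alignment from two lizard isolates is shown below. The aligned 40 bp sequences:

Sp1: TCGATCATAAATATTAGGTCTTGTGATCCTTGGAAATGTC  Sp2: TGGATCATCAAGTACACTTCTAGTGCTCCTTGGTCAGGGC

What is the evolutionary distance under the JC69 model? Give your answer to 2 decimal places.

The sequences differ at 14 of 40 sites, so p = 14/40 = 0.35.
d = −(3/4) ln(1 − 4p/3) = −0.75 ln(1 − 0.466667) = −0.75 ln(0.533333)
  = −0.75 × (-0.628609) = 0.471457 substitutions/site.

0.47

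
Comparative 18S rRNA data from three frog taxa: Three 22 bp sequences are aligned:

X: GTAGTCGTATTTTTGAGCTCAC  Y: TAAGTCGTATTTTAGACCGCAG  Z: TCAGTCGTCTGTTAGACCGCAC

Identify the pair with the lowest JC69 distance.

X–Y: 6/22 differ, p = 0.273, d = 0.339.
X–Z: 7/22 differ, p = 0.318, d = 0.414.
Y–Z: 4/22 differ, p = 0.182, d = 0.208.
The smallest distance is between Y and Z.

Y and Z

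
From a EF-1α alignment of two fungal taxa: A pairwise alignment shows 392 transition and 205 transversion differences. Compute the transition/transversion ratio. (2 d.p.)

1.91

R = 392/205 = 1.912195… ≈ 1.91 (to 2 d.p.).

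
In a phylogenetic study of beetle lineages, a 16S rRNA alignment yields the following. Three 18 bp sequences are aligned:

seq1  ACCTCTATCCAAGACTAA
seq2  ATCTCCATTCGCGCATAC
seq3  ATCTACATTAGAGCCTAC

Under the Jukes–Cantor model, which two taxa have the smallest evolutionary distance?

seq2 and seq3

seq1–seq2: 8/18 differ, p = 0.444, d = 0.673.
seq1–seq3: 8/18 differ, p = 0.444, d = 0.673.
seq2–seq3: 4/18 differ, p = 0.222, d = 0.264.
The smallest distance is between seq2 and seq3.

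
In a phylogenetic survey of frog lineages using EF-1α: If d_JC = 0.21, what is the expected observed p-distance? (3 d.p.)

0.183

p = (3/4)(1 − e^(−4d/3)) = 0.75 × (1 − e^(-0.28)) = 0.75 × (1 − 0.755784) = 0.183162.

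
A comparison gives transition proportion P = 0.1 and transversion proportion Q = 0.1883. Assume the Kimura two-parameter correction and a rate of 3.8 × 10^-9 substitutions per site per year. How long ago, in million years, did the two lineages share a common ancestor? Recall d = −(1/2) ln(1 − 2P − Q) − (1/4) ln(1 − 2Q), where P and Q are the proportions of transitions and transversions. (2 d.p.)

Under the Kimura two-parameter model, d = −½ ln(1 − 2P − Q) − ¼ ln(1 − 2Q).
1 − 2P − Q = 0.6117, giving −½ ln(0.6117) = 0.245757.
1 − 2Q = 0.6234, giving −¼ ln(0.6234) = 0.118142.
d = 0.245757 + 0.118142 = 0.363899.
Under a molecular clock d = 2μt, so t = d/(2μ) = 0.363899 / (2 × 3.8 × 10^-9) = 47.88 million years.

47.88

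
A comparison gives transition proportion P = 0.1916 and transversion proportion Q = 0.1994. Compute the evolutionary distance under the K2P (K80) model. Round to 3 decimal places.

Under the Kimura two-parameter model, d = −½ ln(1 − 2P − Q) − ¼ ln(1 − 2Q).
1 − 2P − Q = 0.4174, giving −½ ln(0.4174) = 0.436855.
1 − 2Q = 0.6012, giving −¼ ln(0.6012) = 0.127207.
d = 0.436855 + 0.127207 = 0.564062.

0.564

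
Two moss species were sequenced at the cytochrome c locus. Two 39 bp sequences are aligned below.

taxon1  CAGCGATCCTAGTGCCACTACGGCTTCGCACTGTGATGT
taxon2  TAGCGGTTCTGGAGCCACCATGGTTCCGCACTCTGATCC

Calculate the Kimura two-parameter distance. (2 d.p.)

0.43

Of 39 sites, 9 differences are transitions and 3 are transversions, so P = 9/39 ≈ 0.230769 and Q = 3/39 ≈ 0.076923.
Under the Kimura two-parameter model, d = −½ ln(1 − 2P − Q) − ¼ ln(1 − 2Q).
1 − 2P − Q = 0.461539, giving −½ ln(0.461539) = 0.386594.
1 − 2Q = 0.846154, giving −¼ ln(0.846154) = 0.041763.
d = 0.386594 + 0.041763 = 0.428357.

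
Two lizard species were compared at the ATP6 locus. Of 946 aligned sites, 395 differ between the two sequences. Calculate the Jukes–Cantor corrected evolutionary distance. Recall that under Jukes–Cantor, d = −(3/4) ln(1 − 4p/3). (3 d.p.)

p = 395/946 ≈ 0.417548.
d = −(3/4) ln(1 − 4p/3) = −0.75 ln(1 − 0.556731) = −0.75 ln(0.443269)
  = −0.75 × (-0.813578) = 0.610184 substitutions/site.

0.610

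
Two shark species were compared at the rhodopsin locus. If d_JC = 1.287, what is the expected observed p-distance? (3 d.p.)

p = (3/4)(1 − e^(−4d/3)) = 0.75 × (1 − e^(-1.716)) = 0.75 × (1 − 0.179784) = 0.615162.

0.615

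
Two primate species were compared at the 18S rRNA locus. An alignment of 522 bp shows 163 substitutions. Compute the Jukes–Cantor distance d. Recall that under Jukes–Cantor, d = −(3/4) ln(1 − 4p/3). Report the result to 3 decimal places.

0.404

p = 163/522 ≈ 0.312261.
d = −(3/4) ln(1 − 4p/3) = −0.75 ln(1 − 0.416348) = −0.75 ln(0.583652)
  = −0.75 × (-0.538450) = 0.403838 substitutions/site.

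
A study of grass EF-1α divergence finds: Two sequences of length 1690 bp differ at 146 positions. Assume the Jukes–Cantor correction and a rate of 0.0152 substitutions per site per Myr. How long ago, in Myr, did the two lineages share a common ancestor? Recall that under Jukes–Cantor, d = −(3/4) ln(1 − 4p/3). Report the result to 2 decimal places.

p = 146/1690 ≈ 0.086391.
d = −(3/4) ln(1 − 4p/3) = −0.75 ln(1 − 0.115188) = −0.75 ln(0.884812)
  = −0.75 × (-0.122380) = 0.091785 substitutions/site.
Under a molecular clock d = 2μt, so t = d/(2μ) = 0.091785 / (2 × 0.0152) = 3.02 Myr.

3.02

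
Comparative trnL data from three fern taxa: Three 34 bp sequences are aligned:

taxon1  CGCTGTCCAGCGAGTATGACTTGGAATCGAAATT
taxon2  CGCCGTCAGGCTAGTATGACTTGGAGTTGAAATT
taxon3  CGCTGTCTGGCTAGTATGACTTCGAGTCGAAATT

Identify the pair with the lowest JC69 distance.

taxon2 and taxon3

taxon1–taxon2: 6/34 differ, p = 0.176, d = 0.201.
taxon1–taxon3: 5/34 differ, p = 0.147, d = 0.164.
taxon2–taxon3: 4/34 differ, p = 0.118, d = 0.128.
The smallest distance is between taxon2 and taxon3.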